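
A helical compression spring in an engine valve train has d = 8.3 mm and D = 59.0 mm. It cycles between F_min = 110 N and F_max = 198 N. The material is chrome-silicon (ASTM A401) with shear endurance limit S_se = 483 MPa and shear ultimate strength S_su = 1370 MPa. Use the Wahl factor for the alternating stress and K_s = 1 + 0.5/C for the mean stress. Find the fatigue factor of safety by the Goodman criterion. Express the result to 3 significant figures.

16.5

C = D/d = 59.0/8.3 = 7.1084; K_W = (4C−1)/(4C−4)+0.615/C = 1.2093; K_s = 1+0.5/C = 1.0703
F_a = (F_max−F_min)/2 = 44 N; F_m = (F_max+F_min)/2 = 154 N
τ_a = K_W·8F_aD/(πd³) = 1.2093 × 11.561 = 13.981 MPa
τ_m = K_s·8F_mD/(πd³) = 1.0703 × 40.465 = 43.311 MPa
Goodman: 1/n_f = τ_a/S_se + τ_m/S_su = 13.981/483 + 43.311/1370 = 0.02895 + 0.03161 = 0.060561
n_f = 1/0.060561 = 16.51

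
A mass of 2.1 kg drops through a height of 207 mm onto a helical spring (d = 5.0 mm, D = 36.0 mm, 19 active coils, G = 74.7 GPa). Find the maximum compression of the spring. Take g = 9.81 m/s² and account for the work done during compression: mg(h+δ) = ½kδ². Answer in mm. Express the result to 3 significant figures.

k = Gd⁴/(8D³N_a) = (74.7×10³)(5.0⁴)/(8·36.0³·19) = 6.5834 N/mm
W = mg = 2.1 × 9.81 = 20.601 N
½kδ² − Wδ − Wh = 0 → δ = (W + √(W² + 2kWh))/k
δ = (20.601 + √(424.4 + 56148.5))/6.5834 = (20.601 + 237.85)/6.5834 = 39.258 mm

39.3 mm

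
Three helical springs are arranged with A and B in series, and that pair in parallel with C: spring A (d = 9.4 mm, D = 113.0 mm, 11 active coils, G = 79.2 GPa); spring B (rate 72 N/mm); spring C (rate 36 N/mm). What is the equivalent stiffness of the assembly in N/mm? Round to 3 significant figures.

k_A = Gd⁴/(8D³N_a) = (79.2×10³)(9.4⁴)/(8·113.0³·11) = 4.8699 N/mm
Springs A,B series: k_AB = 1/(1/4.8699+1/72) = 4.5614 N/mm; parallel with C: k_eq = 4.5614+36 = 40.561 N/mm

40.6 N/mm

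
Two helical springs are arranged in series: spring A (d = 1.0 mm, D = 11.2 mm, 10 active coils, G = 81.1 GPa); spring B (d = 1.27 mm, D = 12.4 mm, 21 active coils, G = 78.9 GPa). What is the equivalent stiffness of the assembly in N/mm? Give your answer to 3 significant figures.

0.339 N/mm

k_A = Gd⁴/(8D³N_a) = (81.1×10³)(1.0⁴)/(8·11.2³·10) = 0.72157 N/mm
k_B = Gd⁴/(8D³N_a) = (78.9×10³)(1.27⁴)/(8·12.4³·21) = 0.64079 N/mm
Series: 1/k_eq = 1/0.72157 + 1/0.64079 = 2.9464; k_eq = 0.33939 N/mm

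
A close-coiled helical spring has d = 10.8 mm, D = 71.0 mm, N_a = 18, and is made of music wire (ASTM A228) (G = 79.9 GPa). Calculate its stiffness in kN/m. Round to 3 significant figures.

k = Gd⁴/(8D³N_a) = (79.9×10³ × 10.8⁴) / (8 × 71.0³ × 18)
  = 1.08703e+09 / 5.15392e+07 = 21.091 N/mm

21.1 kN/m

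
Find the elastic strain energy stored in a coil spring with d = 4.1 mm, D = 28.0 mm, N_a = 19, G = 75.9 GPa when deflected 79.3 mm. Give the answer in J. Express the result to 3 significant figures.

k = Gd⁴/(8D³N_a) = (75.9×10³)(4.1⁴)/(8·28.0³·19) = 6.4278 N/mm
U = ½kδ² = 0.5 × 6.4278 × 79.3² = 20210 N·mm = 20.21 J

20.2 J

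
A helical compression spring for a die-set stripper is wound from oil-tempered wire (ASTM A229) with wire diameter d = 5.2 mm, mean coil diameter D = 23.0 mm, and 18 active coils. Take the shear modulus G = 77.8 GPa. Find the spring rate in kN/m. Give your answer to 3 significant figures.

k = Gd⁴/(8D³N_a) = (77.8×10³ × 5.2⁴) / (8 × 23.0³ × 18)
  = 5.68844e+07 / 1.75205e+06 = 32.467 N/mm

32.5 kN/m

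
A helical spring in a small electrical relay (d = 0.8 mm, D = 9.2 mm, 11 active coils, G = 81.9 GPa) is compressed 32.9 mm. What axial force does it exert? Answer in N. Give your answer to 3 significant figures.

k = Gd⁴/(8D³N_a) = (81.9×10³)(0.8⁴)/(8·9.2³·11) = 0.48955 N/mm
F = k·δ = 0.48955 × 32.9 = 16.106 N

16.1 N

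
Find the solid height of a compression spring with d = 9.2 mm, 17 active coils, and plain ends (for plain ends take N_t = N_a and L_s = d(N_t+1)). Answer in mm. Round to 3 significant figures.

plain ends: N_t = N_a = 17
L_s = d·(N_t+1) = 9.2 × 18 = 165.6 mm

166 mm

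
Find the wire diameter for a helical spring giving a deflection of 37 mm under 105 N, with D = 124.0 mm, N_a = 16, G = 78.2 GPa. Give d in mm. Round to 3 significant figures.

9.70 mm

Required rate k = F/δ = 105/37 = 2.8378 N/mm
d = (8D³N_a·k / G)^(1/4) = (8·124.0³·16·2.8378 / (78.2×10³))^0.25
  = (8856.4)^0.25 = 9.7009 mm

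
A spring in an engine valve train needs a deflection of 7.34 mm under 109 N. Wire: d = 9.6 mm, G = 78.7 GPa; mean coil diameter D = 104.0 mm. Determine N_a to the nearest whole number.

5

Required rate k = F/δ = 109/7.34 = 14.85 N/mm
N_a = Gd⁴/(8D³k) = (78.7×10³ × 9.6⁴)/(8 × 104.0³ × 14.85)
    = 6.68436e+08 / 1.33635e+08 = 5.002 → 5 coils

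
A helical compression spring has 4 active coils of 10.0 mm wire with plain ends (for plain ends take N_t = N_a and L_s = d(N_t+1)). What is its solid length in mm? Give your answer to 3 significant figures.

50.0 mm

plain ends: N_t = N_a = 4
L_s = d·(N_t+1) = 10.0 × 5 = 50 mm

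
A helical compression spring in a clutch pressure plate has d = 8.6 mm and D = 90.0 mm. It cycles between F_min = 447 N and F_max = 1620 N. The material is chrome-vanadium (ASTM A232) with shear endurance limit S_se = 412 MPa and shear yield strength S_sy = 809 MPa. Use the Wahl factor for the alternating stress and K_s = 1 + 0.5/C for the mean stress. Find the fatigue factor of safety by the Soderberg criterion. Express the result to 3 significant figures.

C = D/d = 90.0/8.6 = 10.4651; K_W = (4C−1)/(4C−4)+0.615/C = 1.1380; K_s = 1+0.5/C = 1.0478
F_a = (F_max−F_min)/2 = 586.5 N; F_m = (F_max+F_min)/2 = 1033.5 N
τ_a = K_W·8F_aD/(πd³) = 1.1380 × 211.33 = 240.49 MPa
τ_m = K_s·8F_mD/(πd³) = 1.0478 × 372.39 = 390.18 MPa
Soderberg: 1/n_f = τ_a/S_se + τ_m/S_sy = 240.49/412 + 390.18/809 = 0.58372 + 0.48230 = 1.066
n_f = 1/1.066 = 0.9381

0.938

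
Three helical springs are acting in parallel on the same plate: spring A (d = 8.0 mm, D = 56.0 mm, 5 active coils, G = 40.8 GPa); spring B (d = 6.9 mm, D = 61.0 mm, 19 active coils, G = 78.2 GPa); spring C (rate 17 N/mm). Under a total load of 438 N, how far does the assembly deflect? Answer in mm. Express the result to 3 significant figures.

k_A = Gd⁴/(8D³N_a) = (40.8×10³)(8.0⁴)/(8·56.0³·5) = 23.79 N/mm
k_B = Gd⁴/(8D³N_a) = (78.2×10³)(6.9⁴)/(8·61.0³·19) = 5.1377 N/mm
Parallel: k_eq = 23.79 + 5.1377 + 17 = 45.928 N/mm
δ = F/k_eq = 438/45.928 = 9.5367 mm

9.54 mm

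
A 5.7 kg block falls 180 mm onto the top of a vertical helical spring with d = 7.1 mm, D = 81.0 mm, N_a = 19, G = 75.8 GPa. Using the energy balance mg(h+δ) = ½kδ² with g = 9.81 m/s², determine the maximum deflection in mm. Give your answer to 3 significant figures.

k = Gd⁴/(8D³N_a) = (75.8×10³)(7.1⁴)/(8·81.0³·19) = 2.3845 N/mm
W = mg = 5.7 × 9.81 = 55.917 N
½kδ² − Wδ − Wh = 0 → δ = (W + √(W² + 2kWh))/k
δ = (55.917 + √(3126.7 + 48001))/2.3845 = (55.917 + 226.11)/2.3845 = 118.28 mm

118 mm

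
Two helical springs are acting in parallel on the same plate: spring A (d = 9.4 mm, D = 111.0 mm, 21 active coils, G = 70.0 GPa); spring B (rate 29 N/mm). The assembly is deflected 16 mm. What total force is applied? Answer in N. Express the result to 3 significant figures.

k_A = Gd⁴/(8D³N_a) = (70.0×10³)(9.4⁴)/(8·111.0³·21) = 2.3787 N/mm
Parallel: k_eq = 2.3787 + 29 = 31.379 N/mm
F = k_eq·δ = 31.379·16 = 502.06 N

502 N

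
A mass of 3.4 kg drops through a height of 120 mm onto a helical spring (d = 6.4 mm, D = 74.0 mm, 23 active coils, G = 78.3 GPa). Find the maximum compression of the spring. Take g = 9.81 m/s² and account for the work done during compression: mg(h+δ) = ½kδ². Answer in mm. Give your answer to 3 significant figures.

k = Gd⁴/(8D³N_a) = (78.3×10³)(6.4⁴)/(8·74.0³·23) = 1.7618 N/mm
W = mg = 3.4 × 9.81 = 33.354 N
½kδ² − Wδ − Wh = 0 → δ = (W + √(W² + 2kWh))/k
δ = (33.354 + √(1112.5 + 14103.5))/1.7618 = (33.354 + 123.35)/1.7618 = 88.945 mm

88.9 mm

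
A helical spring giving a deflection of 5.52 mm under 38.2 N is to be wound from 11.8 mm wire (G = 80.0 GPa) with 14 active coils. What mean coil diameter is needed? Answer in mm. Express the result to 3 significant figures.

Required rate k = F/δ = 38.2/5.52 = 6.9203 N/mm
D = (Gd⁴/(8N_a·k))^(1/3) = (80.0×10³·11.8⁴/(8·14·6.9203))^(1/3)
  = (2.00113e+06)^(1/3) = 126.0159 mm

126 mm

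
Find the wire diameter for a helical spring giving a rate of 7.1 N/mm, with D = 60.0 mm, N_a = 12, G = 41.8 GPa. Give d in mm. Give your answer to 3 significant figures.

d = (8D³N_a·k / G)^(1/4) = (8·60.0³·12·7.1 / (41.8×10³))^0.25
  = (3522.1)^0.25 = 7.7037 mm

7.70 mm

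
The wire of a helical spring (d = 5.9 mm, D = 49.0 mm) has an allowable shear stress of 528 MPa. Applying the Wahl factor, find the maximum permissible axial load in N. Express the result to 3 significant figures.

C = D/d = 49.0/5.9 = 8.3051
K_W = (4C−1)/(4C−4) + 0.615/C = 32.220/29.220 + 0.0741 = 1.1767
τ_max = K·8FD/(πd³) → F_max = τ_allow·πd³/(8DK)
F_max = 528·π·5.9³/(8·49.0·1.1767) = 3.4067e+05/461.27 = 738.55 N

739 N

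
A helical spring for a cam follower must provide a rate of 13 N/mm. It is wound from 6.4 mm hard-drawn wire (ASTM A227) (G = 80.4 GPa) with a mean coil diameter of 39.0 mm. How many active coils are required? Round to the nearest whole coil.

22

N_a = Gd⁴/(8D³k) = (80.4×10³ × 6.4⁴)/(8 × 39.0³ × 13)
    = 1.34889e+08 / 6.16918e+06 = 21.86 → 22 coils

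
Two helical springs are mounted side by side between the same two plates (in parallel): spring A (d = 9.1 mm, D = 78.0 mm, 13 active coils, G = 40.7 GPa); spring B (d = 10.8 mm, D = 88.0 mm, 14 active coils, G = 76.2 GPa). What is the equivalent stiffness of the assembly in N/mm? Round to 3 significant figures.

k_A = Gd⁴/(8D³N_a) = (40.7×10³)(9.1⁴)/(8·78.0³·13) = 5.6551 N/mm
k_B = Gd⁴/(8D³N_a) = (76.2×10³)(10.8⁴)/(8·88.0³·14) = 13.583 N/mm
Parallel: k_eq = 5.6551 + 13.583 = 19.238 N/mm

19.2 N/mm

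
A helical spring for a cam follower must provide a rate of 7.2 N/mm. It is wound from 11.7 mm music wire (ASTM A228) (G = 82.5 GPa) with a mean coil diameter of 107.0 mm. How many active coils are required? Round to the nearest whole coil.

22

N_a = Gd⁴/(8D³k) = (82.5×10³ × 11.7⁴)/(8 × 107.0³ × 7.2)
    = 1.54596e+09 / 7.05625e+07 = 21.91 → 22 coils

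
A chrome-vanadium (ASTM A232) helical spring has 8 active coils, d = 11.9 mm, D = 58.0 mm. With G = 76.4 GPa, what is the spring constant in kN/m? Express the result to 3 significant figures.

k = Gd⁴/(8D³N_a) = (76.4×10³ × 11.9⁴) / (8 × 58.0³ × 8)
  = 1.53208e+09 / 1.24872e+07 = 122.69 N/mm

123 kN/m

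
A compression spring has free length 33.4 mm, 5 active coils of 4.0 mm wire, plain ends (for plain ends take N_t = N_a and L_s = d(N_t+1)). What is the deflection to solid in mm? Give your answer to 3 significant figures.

N_t = 5; L_s = 4.0·6 = 24 mm
δ_solid = L₀ − L_s = 33.4 − 24 = 9.4 mm

9.40 mm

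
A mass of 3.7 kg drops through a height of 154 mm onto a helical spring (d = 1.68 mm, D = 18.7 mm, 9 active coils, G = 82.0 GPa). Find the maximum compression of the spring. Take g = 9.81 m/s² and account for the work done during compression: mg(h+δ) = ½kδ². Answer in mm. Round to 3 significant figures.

120 mm

k = Gd⁴/(8D³N_a) = (82.0×10³)(1.68⁴)/(8·18.7³·9) = 1.3874 N/mm
W = mg = 3.7 × 9.81 = 36.297 N
½kδ² − Wδ − Wh = 0 → δ = (W + √(W² + 2kWh))/k
δ = (36.297 + √(1317.5 + 15510.1))/1.3874 = (36.297 + 129.72)/1.3874 = 119.66 mm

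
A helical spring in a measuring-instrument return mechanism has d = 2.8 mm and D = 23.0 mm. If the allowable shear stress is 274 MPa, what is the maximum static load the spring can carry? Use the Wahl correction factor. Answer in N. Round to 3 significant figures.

87.1 N

C = D/d = 23.0/2.8 = 8.2143
K_W = (4C−1)/(4C−4) + 0.615/C = 31.857/28.857 + 0.0749 = 1.1788
τ_max = K·8FD/(πd³) → F_max = τ_allow·πd³/(8DK)
F_max = 274·π·2.8³/(8·23.0·1.1788) = 18896/216.9 = 87.118 N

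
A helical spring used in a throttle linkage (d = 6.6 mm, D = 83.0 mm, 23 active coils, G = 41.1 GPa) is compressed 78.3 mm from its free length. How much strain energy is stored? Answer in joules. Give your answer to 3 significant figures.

2.27 J

k = Gd⁴/(8D³N_a) = (41.1×10³)(6.6⁴)/(8·83.0³·23) = 0.74125 N/mm
U = ½kδ² = 0.5 × 0.74125 × 78.3² = 2272.3 N·mm = 2.2723 J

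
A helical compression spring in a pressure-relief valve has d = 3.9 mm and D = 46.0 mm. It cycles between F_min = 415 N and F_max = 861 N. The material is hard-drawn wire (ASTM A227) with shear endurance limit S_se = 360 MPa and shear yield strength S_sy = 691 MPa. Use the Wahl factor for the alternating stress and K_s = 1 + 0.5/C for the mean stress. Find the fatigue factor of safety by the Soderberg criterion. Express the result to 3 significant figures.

C = D/d = 46.0/3.9 = 11.7949; K_W = (4C−1)/(4C−4)+0.615/C = 1.1216; K_s = 1+0.5/C = 1.0424
F_a = (F_max−F_min)/2 = 223 N; F_m = (F_max+F_min)/2 = 638 N
τ_a = K_W·8F_aD/(πd³) = 1.1216 × 440.36 = 493.92 MPa
τ_m = K_s·8F_mD/(πd³) = 1.0424 × 1259.9 = 1313.3 MPa
Soderberg: 1/n_f = τ_a/S_se + τ_m/S_sy = 493.92/360 + 1313.3/691 = 1.37199 + 1.90054 = 3.2725
n_f = 1/3.2725 = 0.3056

0.306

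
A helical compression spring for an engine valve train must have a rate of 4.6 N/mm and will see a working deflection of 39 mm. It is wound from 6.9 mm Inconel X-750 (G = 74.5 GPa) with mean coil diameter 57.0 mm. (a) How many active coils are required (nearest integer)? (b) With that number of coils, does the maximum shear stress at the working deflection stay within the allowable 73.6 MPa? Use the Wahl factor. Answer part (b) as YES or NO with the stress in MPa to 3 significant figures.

(a) 25 coils; (b) NO, τ_max = 92.5 MPa

N_a = Gd⁴/(8D³k) = (74.5×10³)(6.9⁴)/(8·57.0³·4.6) = 24.78 → N_a = 25
Actual rate k = Gd⁴/(8D³·25) = 4.5593 N/mm
Working load F = kδ = 4.5593·39 = 177.81 N
C = 57.0/6.9 = 8.2609; K_W = (4C−1)/(4C−4)+0.615/C = 1.1777
τ_max = K_W·8FD/(πd³) = 1.1777·78.565 = 92.529 MPa
τ_max > 73.6 MPa → exceeds allowable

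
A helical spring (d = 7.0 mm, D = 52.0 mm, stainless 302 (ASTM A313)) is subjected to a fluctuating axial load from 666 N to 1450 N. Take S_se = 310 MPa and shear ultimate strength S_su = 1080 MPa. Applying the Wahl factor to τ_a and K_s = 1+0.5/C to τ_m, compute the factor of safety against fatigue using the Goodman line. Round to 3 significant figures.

1.01

C = D/d = 52.0/7.0 = 7.4286; K_W = (4C−1)/(4C−4)+0.615/C = 1.1995; K_s = 1+0.5/C = 1.0673
F_a = (F_max−F_min)/2 = 392 N; F_m = (F_max+F_min)/2 = 1058 N
τ_a = K_W·8F_aD/(πd³) = 1.1995 × 151.33 = 181.52 MPa
τ_m = K_s·8F_mD/(πd³) = 1.0673 × 408.45 = 435.94 MPa
Goodman: 1/n_f = τ_a/S_se + τ_m/S_su = 181.52/310 + 435.94/1080 = 0.58554 + 0.40365 = 0.98919
n_f = 1/0.98919 = 1.011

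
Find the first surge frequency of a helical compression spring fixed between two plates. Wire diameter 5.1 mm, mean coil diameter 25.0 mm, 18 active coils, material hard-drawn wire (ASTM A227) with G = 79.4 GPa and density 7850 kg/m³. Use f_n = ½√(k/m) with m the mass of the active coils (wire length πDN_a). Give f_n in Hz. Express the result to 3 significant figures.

162 Hz

k = Gd⁴/(8D³N_a) = (79.4×10³)(5.1⁴)/(8·25.0³·18) = 23.874 N/mm = 23874 N/m
Wire length L = πDN_a = π·25.0·18 = 1413.7 mm
m = ρ·(πd²/4)·L = 7850 × 20.428×10⁻⁶ m² × 1.4137 m = 0.22671 kg
f_n = ½√(k/m) = 0.5·√(23874/0.22671) = 0.5·√(1.0531e+05) = 162.26 Hz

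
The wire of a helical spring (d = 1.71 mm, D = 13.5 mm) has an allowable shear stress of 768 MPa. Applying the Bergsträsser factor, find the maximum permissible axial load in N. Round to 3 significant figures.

C = D/d = 13.5/1.71 = 7.8947
K_B = (4C+2)/(4C−3) = 33.579/28.579 = 1.1750
τ_max = K·8FD/(πd³) → F_max = τ_allow·πd³/(8DK)
F_max = 768·π·1.71³/(8·13.5·1.1750) = 12064/126.9 = 95.072 N

95.1 N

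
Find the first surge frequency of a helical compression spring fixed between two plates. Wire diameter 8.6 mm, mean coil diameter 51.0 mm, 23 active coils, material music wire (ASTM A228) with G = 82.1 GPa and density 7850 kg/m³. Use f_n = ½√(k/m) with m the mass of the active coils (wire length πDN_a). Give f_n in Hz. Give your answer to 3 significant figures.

52.3 Hz

k = Gd⁴/(8D³N_a) = (82.1×10³)(8.6⁴)/(8·51.0³·23) = 18.4 N/mm = 18400 N/m
Wire length L = πDN_a = π·51.0·23 = 3685.1 mm
m = ρ·(πd²/4)·L = 7850 × 58.088×10⁻⁶ m² × 3.6851 m = 1.6804 kg
f_n = ½√(k/m) = 0.5·√(18400/1.6804) = 0.5·√(10950) = 52.321 Hz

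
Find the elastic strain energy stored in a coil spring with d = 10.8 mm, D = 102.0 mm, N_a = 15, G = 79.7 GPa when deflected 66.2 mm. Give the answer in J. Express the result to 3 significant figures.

k = Gd⁴/(8D³N_a) = (79.7×10³)(10.8⁴)/(8·102.0³·15) = 8.5147 N/mm
U = ½kδ² = 0.5 × 8.5147 × 66.2² = 18658 N·mm = 18.658 J

18.7 J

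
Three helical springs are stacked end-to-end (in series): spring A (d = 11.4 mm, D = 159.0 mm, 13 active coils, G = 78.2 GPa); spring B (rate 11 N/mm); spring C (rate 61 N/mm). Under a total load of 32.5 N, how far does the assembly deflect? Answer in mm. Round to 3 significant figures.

13.8 mm

k_A = Gd⁴/(8D³N_a) = (78.2×10³)(11.4⁴)/(8·159.0³·13) = 3.1594 N/mm
Series: 1/k_eq = 1/3.1594 + 1/11 + 1/61 = 0.42382; k_eq = 2.3595 N/mm
δ = F/k_eq = 32.5/2.3595 = 13.774 mm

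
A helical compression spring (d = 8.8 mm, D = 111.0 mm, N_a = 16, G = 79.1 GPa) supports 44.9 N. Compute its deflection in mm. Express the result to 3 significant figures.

k = Gd⁴/(8D³N_a) = (79.1×10³)(8.8⁴)/(8·111.0³·16) = 2.7097 N/mm
δ = F/k = 44.9 / 2.7097 = 16.57 mm

16.6 mm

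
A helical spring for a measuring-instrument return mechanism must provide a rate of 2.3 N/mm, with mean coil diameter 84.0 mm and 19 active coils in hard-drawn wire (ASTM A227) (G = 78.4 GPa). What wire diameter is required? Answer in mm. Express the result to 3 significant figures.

d = (8D³N_a·k / G)^(1/4) = (8·84.0³·19·2.3 / (78.4×10³))^0.25
  = (2643)^0.25 = 7.1701 mm

7.17 mm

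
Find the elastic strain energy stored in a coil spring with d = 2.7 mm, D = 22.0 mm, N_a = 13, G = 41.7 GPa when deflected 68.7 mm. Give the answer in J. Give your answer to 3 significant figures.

4.72 J

k = Gd⁴/(8D³N_a) = (41.7×10³)(2.7⁴)/(8·22.0³·13) = 2.0012 N/mm
U = ½kδ² = 0.5 × 2.0012 × 68.7² = 4722.5 N·mm = 4.7225 J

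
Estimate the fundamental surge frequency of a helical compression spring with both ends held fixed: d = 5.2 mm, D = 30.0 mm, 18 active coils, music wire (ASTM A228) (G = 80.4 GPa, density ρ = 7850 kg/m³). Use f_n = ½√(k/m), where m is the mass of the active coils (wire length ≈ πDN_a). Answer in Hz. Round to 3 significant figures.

116 Hz

k = Gd⁴/(8D³N_a) = (80.4×10³)(5.2⁴)/(8·30.0³·18) = 15.12 N/mm = 15120 N/m
Wire length L = πDN_a = π·30.0·18 = 1696.5 mm
m = ρ·(πd²/4)·L = 7850 × 21.237×10⁻⁶ m² × 1.6965 m = 0.28282 kg
f_n = ½√(k/m) = 0.5·√(15120/0.28282) = 0.5·√(53461) = 115.61 Hz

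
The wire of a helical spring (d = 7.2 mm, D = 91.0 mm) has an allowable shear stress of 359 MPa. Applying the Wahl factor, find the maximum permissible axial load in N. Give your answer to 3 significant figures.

C = D/d = 91.0/7.2 = 12.6389
K_W = (4C−1)/(4C−4) + 0.615/C = 49.556/46.556 + 0.0487 = 1.1131
τ_max = K·8FD/(πd³) → F_max = τ_allow·πd³/(8DK)
F_max = 359·π·7.2³/(8·91.0·1.1131) = 4.2096e+05/810.34 = 519.49 N

519 N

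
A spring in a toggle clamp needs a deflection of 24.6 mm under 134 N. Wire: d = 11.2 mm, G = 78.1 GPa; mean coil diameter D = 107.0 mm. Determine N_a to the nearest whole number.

Required rate k = F/δ = 134/24.6 = 5.4472 N/mm
N_a = Gd⁴/(8D³k) = (78.1×10³ × 11.2⁴)/(8 × 107.0³ × 5.4472)
    = 1.22892e+09 / 5.3384e+07 = 23.02 → 23 coils

23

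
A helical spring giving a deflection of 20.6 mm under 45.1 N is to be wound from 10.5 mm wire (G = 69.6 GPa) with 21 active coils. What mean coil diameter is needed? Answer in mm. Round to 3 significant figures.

132 mm

Required rate k = F/δ = 45.1/20.6 = 2.1893 N/mm
D = (Gd⁴/(8N_a·k))^(1/3) = (69.6×10³·10.5⁴/(8·21·2.1893))^(1/3)
  = (2.30011e+06)^(1/3) = 132.0026 mm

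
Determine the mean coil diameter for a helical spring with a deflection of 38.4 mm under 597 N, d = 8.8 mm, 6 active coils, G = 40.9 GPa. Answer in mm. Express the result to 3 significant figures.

Required rate k = F/δ = 597/38.4 = 15.547 N/mm
D = (Gd⁴/(8N_a·k))^(1/3) = (40.9×10³·8.8⁴/(8·6·15.547))^(1/3)
  = (328677)^(1/3) = 69.0118 mm

69.0 mm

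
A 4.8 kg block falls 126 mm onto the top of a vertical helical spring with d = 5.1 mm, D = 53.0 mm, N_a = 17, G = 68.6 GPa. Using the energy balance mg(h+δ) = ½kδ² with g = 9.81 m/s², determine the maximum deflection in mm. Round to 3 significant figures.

95.4 mm

k = Gd⁴/(8D³N_a) = (68.6×10³)(5.1⁴)/(8·53.0³·17) = 2.2921 N/mm
W = mg = 4.8 × 9.81 = 47.088 N
½kδ² − Wδ − Wh = 0 → δ = (W + √(W² + 2kWh))/k
δ = (47.088 + √(2217.3 + 27198.8))/2.2921 = (47.088 + 171.51)/2.2921 = 95.37 mm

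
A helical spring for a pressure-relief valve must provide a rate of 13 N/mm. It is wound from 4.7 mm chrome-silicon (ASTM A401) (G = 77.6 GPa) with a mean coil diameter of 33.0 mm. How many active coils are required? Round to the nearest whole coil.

N_a = Gd⁴/(8D³k) = (77.6×10³ × 4.7⁴)/(8 × 33.0³ × 13)
    = 3.78663e+07 / 3.73745e+06 = 10.13 → 10 coils

10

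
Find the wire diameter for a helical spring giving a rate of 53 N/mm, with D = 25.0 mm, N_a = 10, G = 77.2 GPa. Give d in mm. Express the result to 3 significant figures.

d = (8D³N_a·k / G)^(1/4) = (8·25.0³·10·53 / (77.2×10³))^0.25
  = (858.16)^0.25 = 5.4124 mm

5.41 mm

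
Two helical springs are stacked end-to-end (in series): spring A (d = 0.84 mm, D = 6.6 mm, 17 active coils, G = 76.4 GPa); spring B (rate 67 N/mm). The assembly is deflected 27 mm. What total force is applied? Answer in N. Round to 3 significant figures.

k_A = Gd⁴/(8D³N_a) = (76.4×10³)(0.84⁴)/(8·6.6³·17) = 0.97284 N/mm
Series: 1/k_eq = 1/0.97284 + 1/67 = 1.0428; k_eq = 0.95891 N/mm
F = k_eq·δ = 0.95891·27 = 25.891 N

25.9 N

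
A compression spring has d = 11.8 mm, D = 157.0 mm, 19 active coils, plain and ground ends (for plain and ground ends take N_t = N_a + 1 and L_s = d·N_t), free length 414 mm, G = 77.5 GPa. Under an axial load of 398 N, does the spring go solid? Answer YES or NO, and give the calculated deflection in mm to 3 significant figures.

NO, δ = 156 mm

k = Gd⁴/(8D³N_a) = (77.5×10³)(11.8⁴)/(8·157.0³·19) = 2.5544 N/mm
N_t = 20; L_s = 11.8·20 = 236 mm; δ_solid = L₀ − L_s = 414 − 236 = 178 mm
δ = F/k = 398/2.5544 = 155.81 mm
δ < δ_solid → spring does not go solid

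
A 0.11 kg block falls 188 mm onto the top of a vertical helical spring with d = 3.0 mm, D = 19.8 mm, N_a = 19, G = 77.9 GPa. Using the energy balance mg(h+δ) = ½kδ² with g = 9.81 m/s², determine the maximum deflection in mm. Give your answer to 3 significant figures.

8.91 mm

k = Gd⁴/(8D³N_a) = (77.9×10³)(3.0⁴)/(8·19.8³·19) = 5.3479 N/mm
W = mg = 0.11 × 9.81 = 1.0791 N
½kδ² − Wδ − Wh = 0 → δ = (W + √(W² + 2kWh))/k
δ = (1.0791 + √(1.1645 + 2169.87))/5.3479 = (1.0791 + 46.594)/5.3479 = 8.9144 mm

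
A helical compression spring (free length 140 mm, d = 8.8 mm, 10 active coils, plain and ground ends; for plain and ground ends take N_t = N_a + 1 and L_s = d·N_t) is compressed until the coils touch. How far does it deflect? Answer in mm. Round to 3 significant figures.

N_t = 11; L_s = 8.8·11 = 96.8 mm
δ_solid = L₀ − L_s = 140 − 96.8 = 43.2 mm

43.2 mm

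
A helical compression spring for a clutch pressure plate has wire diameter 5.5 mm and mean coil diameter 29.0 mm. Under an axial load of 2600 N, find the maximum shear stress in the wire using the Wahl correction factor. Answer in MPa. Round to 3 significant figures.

Spring index C = D/d = 29.0/5.5 = 5.2727
K_W = (4C−1)/(4C−4) + 0.615/C = 20.091/17.091 + 0.1166 = 1.2922
τ₀ = 8FD/(πd³) = 8·2600·29.0/(π·5.5³) = 603200/522.68 = 1154 MPa
τ_max = K·τ₀ = 1.2922 × 1154 = 1491.2 MPa

1490 MPa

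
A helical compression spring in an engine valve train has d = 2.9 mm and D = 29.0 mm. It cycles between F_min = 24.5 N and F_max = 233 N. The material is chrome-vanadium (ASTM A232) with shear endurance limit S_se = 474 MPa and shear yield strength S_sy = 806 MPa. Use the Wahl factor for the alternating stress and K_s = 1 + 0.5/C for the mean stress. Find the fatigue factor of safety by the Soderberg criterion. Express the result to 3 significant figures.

0.787

C = D/d = 29.0/2.9 = 10.0000; K_W = (4C−1)/(4C−4)+0.615/C = 1.1448; K_s = 1+0.5/C = 1.0500
F_a = (F_max−F_min)/2 = 104.25 N; F_m = (F_max+F_min)/2 = 128.75 N
τ_a = K_W·8F_aD/(πd³) = 1.1448 × 315.66 = 361.38 MPa
τ_m = K_s·8F_mD/(πd³) = 1.0500 × 389.84 = 409.34 MPa
Soderberg: 1/n_f = τ_a/S_se + τ_m/S_sy = 361.38/474 + 409.34/806 = 0.76240 + 0.50786 = 1.2703
n_f = 1/1.2703 = 0.7872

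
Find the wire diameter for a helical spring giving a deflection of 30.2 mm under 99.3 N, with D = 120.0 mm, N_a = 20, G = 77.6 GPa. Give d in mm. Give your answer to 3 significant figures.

Required rate k = F/δ = 99.3/30.2 = 3.2881 N/mm
d = (8D³N_a·k / G)^(1/4) = (8·120.0³·20·3.2881 / (77.6×10³))^0.25
  = (11715)^0.25 = 10.4037 mm

10.4 mm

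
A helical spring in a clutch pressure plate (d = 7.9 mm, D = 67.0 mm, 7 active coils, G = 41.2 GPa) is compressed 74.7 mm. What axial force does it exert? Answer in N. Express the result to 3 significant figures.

712 N

k = Gd⁴/(8D³N_a) = (41.2×10³)(7.9⁴)/(8·67.0³·7) = 9.5278 N/mm
F = k·δ = 9.5278 × 74.7 = 711.73 N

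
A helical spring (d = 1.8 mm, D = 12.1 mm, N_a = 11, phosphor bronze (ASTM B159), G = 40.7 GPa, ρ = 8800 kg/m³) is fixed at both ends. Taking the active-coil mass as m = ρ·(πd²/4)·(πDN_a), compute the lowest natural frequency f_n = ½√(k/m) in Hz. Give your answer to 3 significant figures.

271 Hz

k = Gd⁴/(8D³N_a) = (40.7×10³)(1.8⁴)/(8·12.1³·11) = 2.7406 N/mm = 2740.6 N/m
Wire length L = πDN_a = π·12.1·11 = 418.15 mm
m = ρ·(πd²/4)·L = 8800 × 2.5447×10⁻⁶ m² × 0.41815 m = 0.0093637 kg
f_n = ½√(k/m) = 0.5·√(2740.6/0.0093637) = 0.5·√(2.9268e+05) = 270.5 Hz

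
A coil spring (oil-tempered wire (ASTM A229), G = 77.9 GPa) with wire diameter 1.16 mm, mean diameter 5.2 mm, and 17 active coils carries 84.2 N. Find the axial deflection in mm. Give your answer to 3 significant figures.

11.4 mm

k = Gd⁴/(8D³N_a) = (77.9×10³)(1.16⁴)/(8·5.2³·17) = 7.376 N/mm
δ = F/k = 84.2 / 7.376 = 11.415 mm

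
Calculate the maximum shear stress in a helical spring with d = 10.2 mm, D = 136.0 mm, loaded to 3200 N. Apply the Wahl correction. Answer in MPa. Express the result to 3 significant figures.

1160 MPa

Spring index C = D/d = 136.0/10.2 = 13.3333
K_W = (4C−1)/(4C−4) + 0.615/C = 52.333/49.333 + 0.0461 = 1.1069
τ₀ = 8FD/(πd³) = 8·3200·136.0/(π·10.2³) = 3.4816e+06/3333.9 = 1044.3 MPa
τ_max = K·τ₀ = 1.1069 × 1044.3 = 1156 MPa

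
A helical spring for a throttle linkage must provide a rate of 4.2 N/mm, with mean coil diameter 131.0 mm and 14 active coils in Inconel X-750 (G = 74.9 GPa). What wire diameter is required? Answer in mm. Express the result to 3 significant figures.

10.9 mm

d = (8D³N_a·k / G)^(1/4) = (8·131.0³·14·4.2 / (74.9×10³))^0.25
  = (14119)^0.25 = 10.9006 mm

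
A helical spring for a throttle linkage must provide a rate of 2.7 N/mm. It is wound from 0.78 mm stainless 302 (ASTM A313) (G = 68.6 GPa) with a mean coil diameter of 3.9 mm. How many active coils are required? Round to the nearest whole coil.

N_a = Gd⁴/(8D³k) = (68.6×10³ × 0.78⁴)/(8 × 3.9³ × 2.7)
    = 25392.3 / 1281.29 = 19.82 → 20 coils

20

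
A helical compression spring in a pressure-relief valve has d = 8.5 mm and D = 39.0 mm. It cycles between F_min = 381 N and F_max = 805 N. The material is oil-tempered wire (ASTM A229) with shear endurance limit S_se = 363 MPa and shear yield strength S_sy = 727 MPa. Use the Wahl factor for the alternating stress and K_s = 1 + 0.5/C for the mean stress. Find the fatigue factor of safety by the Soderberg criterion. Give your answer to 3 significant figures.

3.66

C = D/d = 39.0/8.5 = 4.5882; K_W = (4C−1)/(4C−4)+0.615/C = 1.3431; K_s = 1+0.5/C = 1.1090
F_a = (F_max−F_min)/2 = 212 N; F_m = (F_max+F_min)/2 = 593 N
τ_a = K_W·8F_aD/(πd³) = 1.3431 × 34.283 = 46.044 MPa
τ_m = K_s·8F_mD/(πd³) = 1.1090 × 95.896 = 106.35 MPa
Soderberg: 1/n_f = τ_a/S_se + τ_m/S_sy = 46.044/363 + 106.35/727 = 0.12684 + 0.14628 = 0.27313
n_f = 1/0.27313 = 3.661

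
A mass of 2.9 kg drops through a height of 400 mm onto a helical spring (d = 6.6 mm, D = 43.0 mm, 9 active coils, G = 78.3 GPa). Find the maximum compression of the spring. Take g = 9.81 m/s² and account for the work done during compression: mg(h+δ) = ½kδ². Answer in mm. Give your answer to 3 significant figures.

30.7 mm

k = Gd⁴/(8D³N_a) = (78.3×10³)(6.6⁴)/(8·43.0³·9) = 25.954 N/mm
W = mg = 2.9 × 9.81 = 28.449 N
½kδ² − Wδ − Wh = 0 → δ = (W + √(W² + 2kWh))/k
δ = (28.449 + √(809.35 + 590686))/25.954 = (28.449 + 769.09)/25.954 = 30.729 mm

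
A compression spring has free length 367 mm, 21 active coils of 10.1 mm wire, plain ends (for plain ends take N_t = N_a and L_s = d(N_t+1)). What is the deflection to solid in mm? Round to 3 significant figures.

N_t = 21; L_s = 10.1·22 = 222.2 mm
δ_solid = L₀ − L_s = 367 − 222.2 = 144.8 mm

145 mm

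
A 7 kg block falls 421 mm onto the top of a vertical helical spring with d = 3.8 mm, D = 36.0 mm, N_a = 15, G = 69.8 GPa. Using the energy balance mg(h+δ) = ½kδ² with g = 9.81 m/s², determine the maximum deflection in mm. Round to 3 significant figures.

178 mm

k = Gd⁴/(8D³N_a) = (69.8×10³)(3.8⁴)/(8·36.0³·15) = 2.5996 N/mm
W = mg = 7 × 9.81 = 68.67 N
½kδ² − Wδ − Wh = 0 → δ = (W + √(W² + 2kWh))/k
δ = (68.67 + √(4715.6 + 150307))/2.5996 = (68.67 + 393.73)/2.5996 = 177.88 mm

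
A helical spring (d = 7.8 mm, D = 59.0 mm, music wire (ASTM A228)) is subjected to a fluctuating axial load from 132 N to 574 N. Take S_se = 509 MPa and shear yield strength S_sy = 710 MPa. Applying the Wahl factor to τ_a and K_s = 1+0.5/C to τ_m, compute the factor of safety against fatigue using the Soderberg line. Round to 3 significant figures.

3.01

C = D/d = 59.0/7.8 = 7.5641; K_W = (4C−1)/(4C−4)+0.615/C = 1.1956; K_s = 1+0.5/C = 1.0661
F_a = (F_max−F_min)/2 = 221 N; F_m = (F_max+F_min)/2 = 353 N
τ_a = K_W·8F_aD/(πd³) = 1.1956 × 69.968 = 83.651 MPa
τ_m = K_s·8F_mD/(πd³) = 1.0661 × 111.76 = 119.15 MPa
Soderberg: 1/n_f = τ_a/S_se + τ_m/S_sy = 83.651/509 + 119.15/710 = 0.16434 + 0.16781 = 0.33216
n_f = 1/0.33216 = 3.011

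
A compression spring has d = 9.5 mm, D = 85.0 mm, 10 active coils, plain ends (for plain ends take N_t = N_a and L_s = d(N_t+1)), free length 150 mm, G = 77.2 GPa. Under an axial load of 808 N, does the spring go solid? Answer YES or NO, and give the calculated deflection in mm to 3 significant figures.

k = Gd⁴/(8D³N_a) = (77.2×10³)(9.5⁴)/(8·85.0³·10) = 12.799 N/mm
N_t = 10; L_s = 9.5·11 = 104.5 mm; δ_solid = L₀ − L_s = 150 − 104.5 = 45.5 mm
δ = F/k = 808/12.799 = 63.132 mm
δ ≥ δ_solid → spring goes solid

YES, δ = 63.1 mm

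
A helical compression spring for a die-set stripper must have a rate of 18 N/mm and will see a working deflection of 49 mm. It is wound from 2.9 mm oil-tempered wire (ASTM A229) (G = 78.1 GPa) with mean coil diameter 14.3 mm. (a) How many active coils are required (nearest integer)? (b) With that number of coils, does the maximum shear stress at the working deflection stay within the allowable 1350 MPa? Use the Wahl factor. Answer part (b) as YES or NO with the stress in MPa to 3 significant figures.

N_a = Gd⁴/(8D³k) = (78.1×10³)(2.9⁴)/(8·14.3³·18) = 13.12 → N_a = 13
Actual rate k = Gd⁴/(8D³·13) = 18.164 N/mm
Working load F = kδ = 18.164·49 = 890.02 N
C = 14.3/2.9 = 4.9310; K_W = (4C−1)/(4C−4)+0.615/C = 1.3155
τ_max = K_W·8FD/(πd³) = 1.3155·1328.9 = 1748.1 MPa
τ_max > 1350 MPa → exceeds allowable

(a) 13 coils; (b) NO, τ_max = 1750 MPa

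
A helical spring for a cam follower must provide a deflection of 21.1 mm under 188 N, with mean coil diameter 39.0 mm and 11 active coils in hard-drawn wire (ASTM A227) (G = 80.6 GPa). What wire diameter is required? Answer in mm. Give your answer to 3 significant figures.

Required rate k = F/δ = 188/21.1 = 8.91 N/mm
d = (8D³N_a·k / G)^(1/4) = (8·39.0³·11·8.91 / (80.6×10³))^0.25
  = (577.05)^0.25 = 4.9012 mm

4.90 mm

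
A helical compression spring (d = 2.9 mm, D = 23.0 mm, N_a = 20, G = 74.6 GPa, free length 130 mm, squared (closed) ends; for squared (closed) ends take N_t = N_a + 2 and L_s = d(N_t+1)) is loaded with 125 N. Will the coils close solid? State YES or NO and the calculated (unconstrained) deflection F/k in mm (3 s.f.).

k = Gd⁴/(8D³N_a) = (74.6×10³)(2.9⁴)/(8·23.0³·20) = 2.7104 N/mm
N_t = 22; L_s = 2.9·23 = 66.7 mm; δ_solid = L₀ − L_s = 130 − 66.7 = 63.3 mm
δ = F/k = 125/2.7104 = 46.119 mm
δ < δ_solid → spring does not go solid

NO, δ = 46.1 mm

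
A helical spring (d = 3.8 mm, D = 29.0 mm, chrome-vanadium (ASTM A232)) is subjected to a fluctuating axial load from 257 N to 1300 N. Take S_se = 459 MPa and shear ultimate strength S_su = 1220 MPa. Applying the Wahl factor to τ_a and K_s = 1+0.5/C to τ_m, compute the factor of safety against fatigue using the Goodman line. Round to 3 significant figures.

C = D/d = 29.0/3.8 = 7.6316; K_W = (4C−1)/(4C−4)+0.615/C = 1.1937; K_s = 1+0.5/C = 1.0655
F_a = (F_max−F_min)/2 = 521.5 N; F_m = (F_max+F_min)/2 = 778.5 N
τ_a = K_W·8F_aD/(πd³) = 1.1937 × 701.85 = 837.78 MPa
τ_m = K_s·8F_mD/(πd³) = 1.0655 × 1047.7 = 1116.4 MPa
Goodman: 1/n_f = τ_a/S_se + τ_m/S_su = 837.78/459 + 1116.4/1220 = 1.82523 + 0.91505 = 2.7403
n_f = 1/2.7403 = 0.3649

0.365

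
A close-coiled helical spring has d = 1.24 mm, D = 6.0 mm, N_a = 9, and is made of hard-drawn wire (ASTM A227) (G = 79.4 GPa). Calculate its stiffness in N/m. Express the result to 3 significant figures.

12100 N/m

k = Gd⁴/(8D³N_a) = (79.4×10³ × 1.24⁴) / (8 × 6.0³ × 9)
  = 187719 / 15552 = 12.07 N/mm = 12070 N/m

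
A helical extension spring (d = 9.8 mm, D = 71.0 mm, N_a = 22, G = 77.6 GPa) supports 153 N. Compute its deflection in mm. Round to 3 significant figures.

k = Gd⁴/(8D³N_a) = (77.6×10³)(9.8⁴)/(8·71.0³·22) = 11.363 N/mm
δ = F/k = 153 / 11.363 = 13.465 mm

13.5 mm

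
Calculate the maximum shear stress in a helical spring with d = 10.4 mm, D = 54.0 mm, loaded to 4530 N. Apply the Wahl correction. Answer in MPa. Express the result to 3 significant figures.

718 MPa

Spring index C = D/d = 54.0/10.4 = 5.1923
K_W = (4C−1)/(4C−4) + 0.615/C = 19.769/16.769 + 0.1184 = 1.2973
τ₀ = 8FD/(πd³) = 8·4530·54.0/(π·10.4³) = 1.95696e+06/3533.9 = 553.77 MPa
τ_max = K·τ₀ = 1.2973 × 553.77 = 718.43 MPa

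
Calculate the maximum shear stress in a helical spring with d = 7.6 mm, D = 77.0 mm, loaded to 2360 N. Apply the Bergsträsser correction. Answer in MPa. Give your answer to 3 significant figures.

1190 MPa

Spring index C = D/d = 77.0/7.6 = 10.1316
K_B = (4C+2)/(4C−3) = 42.526/37.526 = 1.1332
τ₀ = 8FD/(πd³) = 8·2360·77.0/(π·7.6³) = 1.45376e+06/1379.1 = 1054.1 MPa
τ_max = K·τ₀ = 1.1332 × 1054.1 = 1194.6 MPa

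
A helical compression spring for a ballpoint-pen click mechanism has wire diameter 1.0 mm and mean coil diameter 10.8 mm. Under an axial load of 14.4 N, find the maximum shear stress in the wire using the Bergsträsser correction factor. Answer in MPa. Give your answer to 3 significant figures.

445 MPa

Spring index C = D/d = 10.8/1.0 = 10.8000
K_B = (4C+2)/(4C−3) = 45.200/40.200 = 1.1244
τ₀ = 8FD/(πd³) = 8·14.4·10.8/(π·1.0³) = 1244.16/3.1416 = 396.03 MPa
τ_max = K·τ₀ = 1.1244 × 396.03 = 445.29 MPa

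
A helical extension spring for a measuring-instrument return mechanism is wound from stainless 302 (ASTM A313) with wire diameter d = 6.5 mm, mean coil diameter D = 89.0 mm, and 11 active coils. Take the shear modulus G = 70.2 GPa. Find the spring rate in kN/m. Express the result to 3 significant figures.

k = Gd⁴/(8D³N_a) = (70.2×10³ × 6.5⁴) / (8 × 89.0³ × 11)
  = 1.25311e+08 / 6.20373e+07 = 2.0199 N/mm

2.02 kN/m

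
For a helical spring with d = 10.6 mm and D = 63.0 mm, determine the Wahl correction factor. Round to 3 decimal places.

1.255

C = D/d = 63.0/10.6 = 5.9434
K_W = (4C−1)/(4C−4) + 0.615/C = 22.774/19.774 + 0.1035 = 1.2552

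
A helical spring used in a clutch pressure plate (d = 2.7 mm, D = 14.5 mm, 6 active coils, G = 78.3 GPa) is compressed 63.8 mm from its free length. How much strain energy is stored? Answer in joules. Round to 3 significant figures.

57.9 J

k = Gd⁴/(8D³N_a) = (78.3×10³)(2.7⁴)/(8·14.5³·6) = 28.436 N/mm
U = ½kδ² = 0.5 × 28.436 × 63.8² = 57874 N·mm = 57.874 J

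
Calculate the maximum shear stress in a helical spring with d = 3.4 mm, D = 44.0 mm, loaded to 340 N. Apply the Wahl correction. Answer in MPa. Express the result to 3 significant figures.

1080 MPa

Spring index C = D/d = 44.0/3.4 = 12.9412
K_W = (4C−1)/(4C−4) + 0.615/C = 50.765/47.765 + 0.0475 = 1.1103
τ₀ = 8FD/(πd³) = 8·340·44.0/(π·3.4³) = 119680/123.48 = 969.25 MPa
τ_max = K·τ₀ = 1.1103 × 969.25 = 1076.2 MPa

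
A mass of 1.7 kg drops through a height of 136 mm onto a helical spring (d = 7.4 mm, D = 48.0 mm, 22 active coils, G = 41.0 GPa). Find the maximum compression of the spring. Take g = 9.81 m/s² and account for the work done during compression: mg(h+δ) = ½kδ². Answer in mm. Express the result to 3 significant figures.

k = Gd⁴/(8D³N_a) = (41.0×10³)(7.4⁴)/(8·48.0³·22) = 6.3165 N/mm
W = mg = 1.7 × 9.81 = 16.677 N
½kδ² − Wδ − Wh = 0 → δ = (W + √(W² + 2kWh))/k
δ = (16.677 + √(278.12 + 28652.4))/6.3165 = (16.677 + 170.09)/6.3165 = 29.568 mm

29.6 mm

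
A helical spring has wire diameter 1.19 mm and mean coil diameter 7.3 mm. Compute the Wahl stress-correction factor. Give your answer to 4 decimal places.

1.2463

C = D/d = 7.3/1.19 = 6.1345
K_W = (4C−1)/(4C−4) + 0.615/C = 23.538/20.538 + 0.1003 = 1.2463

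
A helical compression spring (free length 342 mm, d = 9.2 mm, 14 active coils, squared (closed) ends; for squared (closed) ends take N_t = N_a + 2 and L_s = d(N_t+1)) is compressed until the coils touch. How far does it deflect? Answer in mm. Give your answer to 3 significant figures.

186 mm

N_t = 16; L_s = 9.2·17 = 156.4 mm
δ_solid = L₀ − L_s = 342 − 156.4 = 185.6 mm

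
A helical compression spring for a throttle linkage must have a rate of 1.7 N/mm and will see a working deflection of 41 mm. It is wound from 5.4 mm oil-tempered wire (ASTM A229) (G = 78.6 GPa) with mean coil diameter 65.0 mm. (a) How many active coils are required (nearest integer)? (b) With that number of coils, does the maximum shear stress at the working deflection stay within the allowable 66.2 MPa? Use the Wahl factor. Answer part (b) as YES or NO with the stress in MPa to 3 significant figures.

N_a = Gd⁴/(8D³k) = (78.6×10³)(5.4⁴)/(8·65.0³·1.7) = 17.89 → N_a = 18
Actual rate k = Gd⁴/(8D³·18) = 1.69 N/mm
Working load F = kδ = 1.69·41 = 69.291 N
C = 65.0/5.4 = 12.0370; K_W = (4C−1)/(4C−4)+0.615/C = 1.1190
τ_max = K_W·8FD/(πd³) = 1.1190·72.837 = 81.508 MPa
τ_max > 66.2 MPa → exceeds allowable

(a) 18 coils; (b) NO, τ_max = 81.5 MPa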